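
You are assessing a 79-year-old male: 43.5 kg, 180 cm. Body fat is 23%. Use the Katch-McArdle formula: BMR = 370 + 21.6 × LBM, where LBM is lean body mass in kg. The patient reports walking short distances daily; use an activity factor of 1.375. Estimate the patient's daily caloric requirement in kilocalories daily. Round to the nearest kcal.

1504 kilocalories daily

LBM = 43.5 × (1 − 0.23) = 33.495 kg. Katch-McArdle: BMR = 370 + 21.6 × 33.495 = 1093.492 kcal/day.
TEE = BMR × activity factor = 1093.492 × 1.375 = 1503.5515 kcal/day.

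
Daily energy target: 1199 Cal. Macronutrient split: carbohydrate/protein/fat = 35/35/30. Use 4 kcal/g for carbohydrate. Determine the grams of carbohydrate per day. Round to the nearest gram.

105 g/day

Carbohydrate energy = 35% × 1199 = 419.65 kcal.
At 4 kcal/g: 419.65 ÷ 4 = 104.9125 g.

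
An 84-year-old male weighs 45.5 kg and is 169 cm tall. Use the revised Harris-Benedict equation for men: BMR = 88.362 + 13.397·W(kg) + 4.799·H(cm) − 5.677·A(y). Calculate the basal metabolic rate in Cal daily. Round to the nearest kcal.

1032 Cal daily

Harris-Benedict: BMR = 88.362 + 13.397(45.5) + 4.799(169) − 5.677(84) = 1032.0885 kcal/day.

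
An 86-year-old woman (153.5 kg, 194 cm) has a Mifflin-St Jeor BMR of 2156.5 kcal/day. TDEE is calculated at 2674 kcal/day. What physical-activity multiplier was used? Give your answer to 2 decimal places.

1.24

Activity factor = TEE ÷ BMR = 2674 ÷ 2156.5 = 1.24.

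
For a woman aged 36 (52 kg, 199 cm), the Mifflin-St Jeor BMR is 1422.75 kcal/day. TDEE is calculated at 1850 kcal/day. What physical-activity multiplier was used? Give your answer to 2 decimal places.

1.30

Activity factor = TEE ÷ BMR = 1850 ÷ 1422.75 = 1.3.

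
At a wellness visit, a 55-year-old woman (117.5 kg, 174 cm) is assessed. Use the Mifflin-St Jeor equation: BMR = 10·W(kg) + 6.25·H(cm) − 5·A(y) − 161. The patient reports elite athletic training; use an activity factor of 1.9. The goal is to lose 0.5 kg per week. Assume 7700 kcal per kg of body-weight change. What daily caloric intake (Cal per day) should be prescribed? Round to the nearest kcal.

Mifflin-St Jeor (female): BMR = 10(117.5) + 6.25(174) − 5(55) − 161 = 1175 + 1087.5 − 275 − 161 = 1826.5 kcal/day.
TEE = 1826.5 × 1.9 = 3470.35 kcal/day.
Required daily deficit = 0.5 × 7700 ÷ 7 = 550 kcal/day.
Target intake = 3470.35 − 550 = 2920.35 kcal/day.

2920 Cal per day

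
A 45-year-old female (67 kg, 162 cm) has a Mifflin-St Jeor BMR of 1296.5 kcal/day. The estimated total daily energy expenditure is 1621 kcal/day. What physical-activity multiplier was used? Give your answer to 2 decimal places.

1.25

Activity factor = TEE ÷ BMR = 1621 ÷ 1296.5 = 1.25.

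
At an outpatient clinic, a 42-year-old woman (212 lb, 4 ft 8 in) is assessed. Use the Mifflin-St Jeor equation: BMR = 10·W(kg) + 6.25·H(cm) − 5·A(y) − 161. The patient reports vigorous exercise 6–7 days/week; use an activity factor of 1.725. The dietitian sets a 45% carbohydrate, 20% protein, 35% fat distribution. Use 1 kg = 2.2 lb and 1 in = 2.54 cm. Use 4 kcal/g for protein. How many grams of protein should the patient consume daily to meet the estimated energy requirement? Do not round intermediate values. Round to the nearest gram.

128 g/day

Convert to metric: weight = 212 ÷ 2.2 = 96.3636 kg; height = (4×12 + 8) × 2.54 = 56 × 2.54 = 142.24 cm.
Mifflin-St Jeor (female): BMR = 10(96.3636) + 6.25(142.24) − 5(42) − 161 = 963.6364 + 889 − 210 − 161 = 1481.6364 kcal/day.
TEE = 1481.6364 × 1.725 = 2555.8227 kcal/day.
Protein energy = 20% × 2555.8227 = 511.1645 kcal.
Protein = 511.1645 ÷ 4 kcal/g = 127.7911 g.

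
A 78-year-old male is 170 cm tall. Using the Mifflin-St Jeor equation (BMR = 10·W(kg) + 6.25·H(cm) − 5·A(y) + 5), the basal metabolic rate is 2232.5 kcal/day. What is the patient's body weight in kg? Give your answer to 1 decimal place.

2232.5 = 10·W + 6.25(170) − 5(78) + 5
10·W = 2232.5 − 677.5 = 1555, so W = 155.5 kg.

155.5 kg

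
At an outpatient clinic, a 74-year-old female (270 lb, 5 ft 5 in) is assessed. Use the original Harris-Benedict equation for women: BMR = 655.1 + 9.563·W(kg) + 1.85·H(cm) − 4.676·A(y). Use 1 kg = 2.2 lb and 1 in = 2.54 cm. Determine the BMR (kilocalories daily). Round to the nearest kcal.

1788 kilocalories daily

Convert to metric: weight = 270 ÷ 2.2 = 122.7273 kg; height = (5×12 + 5) × 2.54 = 65 × 2.54 = 165.1 cm.
Harris-Benedict: BMR = 655.1 + 9.563(122.7273) + 1.85(165.1) − 4.676(74) = 1788.1519 kcal/day.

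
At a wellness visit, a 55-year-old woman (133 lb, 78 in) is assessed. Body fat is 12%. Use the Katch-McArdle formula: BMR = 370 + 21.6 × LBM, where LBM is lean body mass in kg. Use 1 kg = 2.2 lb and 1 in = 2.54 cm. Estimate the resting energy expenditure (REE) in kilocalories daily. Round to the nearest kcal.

Convert to metric: weight = 133 ÷ 2.2 = 60.4545 kg; height = 78 × 2.54 = 198.12 cm.
LBM = 60.4545 × (1 − 0.12) = 53.2 kg. Katch-McArdle: BMR = 370 + 21.6 × 53.2 = 1519.12 kcal/day.

1519 kilocalories daily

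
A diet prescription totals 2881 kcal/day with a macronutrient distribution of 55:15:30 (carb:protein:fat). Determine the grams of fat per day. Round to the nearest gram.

Fat energy = 30% × 2881 = 864.3 kcal.
At 9 kcal/g: 864.3 ÷ 9 = 96.0333 g.

96 g/day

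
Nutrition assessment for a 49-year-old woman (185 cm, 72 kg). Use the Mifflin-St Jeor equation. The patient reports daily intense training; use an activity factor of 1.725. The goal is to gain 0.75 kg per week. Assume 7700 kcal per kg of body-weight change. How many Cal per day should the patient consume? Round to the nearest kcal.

Mifflin-St Jeor (female): BMR = 10(72) + 6.25(185) − 5(49) − 161 = 720 + 1156.25 − 245 − 161 = 1470.25 kcal/day.
TEE = 1470.25 × 1.725 = 2536.1813 kcal/day.
Required daily surplus = 0.75 × 7700 ÷ 7 = 825 kcal/day.
Target intake = 2536.1813 + 825 = 3361.1813 kcal/day.

3361 Cal per day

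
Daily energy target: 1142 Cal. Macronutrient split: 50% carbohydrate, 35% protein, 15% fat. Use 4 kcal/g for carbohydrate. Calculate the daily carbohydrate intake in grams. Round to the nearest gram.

Carbohydrate energy = 50% × 1142 = 571 kcal.
At 4 kcal/g: 571 ÷ 4 = 142.75 g.

143 g/day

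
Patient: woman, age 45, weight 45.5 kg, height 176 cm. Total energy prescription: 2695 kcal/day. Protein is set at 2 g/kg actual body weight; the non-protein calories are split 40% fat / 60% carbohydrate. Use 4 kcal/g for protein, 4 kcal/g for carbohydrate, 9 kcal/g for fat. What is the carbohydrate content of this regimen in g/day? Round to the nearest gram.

Protein = 2 × 45.5 = 91 g → 91 × 4 = 364 kcal.
Non-protein calories = 2695 − 364 = 2331 kcal.
Fat: 40% × 2331 = 932.4 kcal; carbohydrate: 1398.6 kcal.
Carbohydrate: 1398.6 kcal ÷ 4 kcal/g = 349.65 g.

350 g/day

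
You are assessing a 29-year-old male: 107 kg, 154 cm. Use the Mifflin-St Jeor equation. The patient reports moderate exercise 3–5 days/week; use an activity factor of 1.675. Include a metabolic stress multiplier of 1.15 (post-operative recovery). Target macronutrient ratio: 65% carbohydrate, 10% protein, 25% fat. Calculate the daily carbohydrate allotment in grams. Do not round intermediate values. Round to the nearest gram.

592 g/day

Mifflin-St Jeor (male): BMR = 10(107) + 6.25(154) − 5(29) + 5 = 1070 + 962.5 − 145 + 5 = 1892.5 kcal/day.
TEE = 1892.5 × 1.675 = 3169.9375 kcal/day.
With stress factor 1.15: 3169.9375 × 1.15 = 3645.4281 kcal/day.
Carbohydrate energy = 65% × 3645.4281 = 2369.5283 kcal.
Carbohydrate = 2369.5283 ÷ 4 kcal/g = 592.3821 g.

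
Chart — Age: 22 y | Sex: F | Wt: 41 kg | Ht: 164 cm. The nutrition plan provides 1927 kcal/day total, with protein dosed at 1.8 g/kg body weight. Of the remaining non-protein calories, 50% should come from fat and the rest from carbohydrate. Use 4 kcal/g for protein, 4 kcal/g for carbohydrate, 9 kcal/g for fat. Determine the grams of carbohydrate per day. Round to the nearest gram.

Protein = 1.8 × 41 = 73.8 g → 73.8 × 4 = 295.2 kcal.
Non-protein calories = 1927 − 295.2 = 1631.8 kcal.
Fat: 50% × 1631.8 = 815.9 kcal; carbohydrate: 815.9 kcal.
Carbohydrate: 815.9 kcal ÷ 4 kcal/g = 203.975 g.

204 g/day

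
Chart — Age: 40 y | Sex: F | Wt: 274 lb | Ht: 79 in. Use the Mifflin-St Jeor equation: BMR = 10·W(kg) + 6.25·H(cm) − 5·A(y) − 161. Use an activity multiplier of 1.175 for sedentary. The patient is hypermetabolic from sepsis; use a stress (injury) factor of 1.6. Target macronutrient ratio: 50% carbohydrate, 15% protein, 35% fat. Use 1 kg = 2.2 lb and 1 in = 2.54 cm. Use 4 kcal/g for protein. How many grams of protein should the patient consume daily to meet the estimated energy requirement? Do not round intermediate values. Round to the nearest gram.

Convert to metric: weight = 274 ÷ 2.2 = 124.5455 kg; height = 79 × 2.54 = 200.66 cm.
Mifflin-St Jeor (female): BMR = 10(124.5455) + 6.25(200.66) − 5(40) − 161 = 1245.4545 + 1254.125 − 200 − 161 = 2138.5795 kcal/day.
TEE = 2138.5795 × 1.175 = 2512.831 kcal/day.
With stress factor 1.6: 2512.831 × 1.6 = 4020.5295 kcal/day.
Protein energy = 15% × 4020.5295 = 603.0794 kcal.
Protein = 603.0794 ÷ 4 kcal/g = 150.7699 g.

151 g/day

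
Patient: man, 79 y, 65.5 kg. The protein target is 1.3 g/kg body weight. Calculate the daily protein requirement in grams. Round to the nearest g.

Protein = 1.3 g/kg × 65.5 kg = 85.15 g/day.

85 g/day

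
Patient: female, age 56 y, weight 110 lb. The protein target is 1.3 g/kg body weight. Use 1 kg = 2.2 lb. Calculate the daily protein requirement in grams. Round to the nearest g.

Weight in kg = 110 ÷ 2.2 = 50 kg.
Protein = 1.3 g/kg × 50 kg = 65 g/day.

65 g/day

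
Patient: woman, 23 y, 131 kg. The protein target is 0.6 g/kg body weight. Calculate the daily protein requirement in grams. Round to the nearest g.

79 g/day

Protein = 0.6 g/kg × 131 kg = 78.6 g/day.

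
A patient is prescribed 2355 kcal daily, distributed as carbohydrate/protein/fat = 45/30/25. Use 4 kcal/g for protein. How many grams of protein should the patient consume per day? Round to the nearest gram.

Protein energy = 30% × 2355 = 706.5 kcal.
At 4 kcal/g: 706.5 ÷ 4 = 176.625 g.

177 g/day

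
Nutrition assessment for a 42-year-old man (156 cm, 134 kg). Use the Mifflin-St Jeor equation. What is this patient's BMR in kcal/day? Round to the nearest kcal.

2110 kcal/day

Mifflin-St Jeor (male): BMR = 10(134) + 6.25(156) − 5(42) + 5 = 1340 + 975 − 210 + 5 = 2110 kcal/day.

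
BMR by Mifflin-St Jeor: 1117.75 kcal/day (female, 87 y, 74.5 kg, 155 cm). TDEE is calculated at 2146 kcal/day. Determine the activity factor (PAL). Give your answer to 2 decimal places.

1.92

Activity factor = TEE ÷ BMR = 2146 ÷ 1117.75 = 1.92.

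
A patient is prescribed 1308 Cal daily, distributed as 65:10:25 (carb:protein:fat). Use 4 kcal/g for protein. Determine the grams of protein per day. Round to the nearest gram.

Protein energy = 10% × 1308 = 130.8 kcal.
At 4 kcal/g: 130.8 ÷ 4 = 32.7 g.

33 g/day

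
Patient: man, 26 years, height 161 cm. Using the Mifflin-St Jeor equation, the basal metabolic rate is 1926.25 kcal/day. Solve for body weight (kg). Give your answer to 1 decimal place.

1926.25 = 10·W + 6.25(161) − 5(26) + 5
10·W = 1926.25 − 881.25 = 1045, so W = 104.5 kg.

104.5 kg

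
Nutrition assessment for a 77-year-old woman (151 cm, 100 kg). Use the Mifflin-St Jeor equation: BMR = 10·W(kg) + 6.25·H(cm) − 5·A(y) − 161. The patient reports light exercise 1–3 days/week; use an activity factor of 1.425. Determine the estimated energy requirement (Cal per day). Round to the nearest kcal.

Mifflin-St Jeor (female): BMR = 10(100) + 6.25(151) − 5(77) − 161 = 1000 + 943.75 − 385 − 161 = 1397.75 kcal/day.
TEE = BMR × activity factor = 1397.75 × 1.425 = 1991.7938 kcal/day.

1992 Cal per day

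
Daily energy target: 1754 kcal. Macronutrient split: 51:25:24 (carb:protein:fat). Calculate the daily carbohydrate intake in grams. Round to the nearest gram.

224 g/day

Carbohydrate energy = 51% × 1754 = 894.54 kcal.
At 4 kcal/g: 894.54 ÷ 4 = 223.635 g.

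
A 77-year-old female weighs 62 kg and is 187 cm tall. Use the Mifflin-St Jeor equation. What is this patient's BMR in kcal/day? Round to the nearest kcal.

Mifflin-St Jeor (female): BMR = 10(62) + 6.25(187) − 5(77) − 161 = 620 + 1168.75 − 385 − 161 = 1242.75 kcal/day.

1243 kcal/day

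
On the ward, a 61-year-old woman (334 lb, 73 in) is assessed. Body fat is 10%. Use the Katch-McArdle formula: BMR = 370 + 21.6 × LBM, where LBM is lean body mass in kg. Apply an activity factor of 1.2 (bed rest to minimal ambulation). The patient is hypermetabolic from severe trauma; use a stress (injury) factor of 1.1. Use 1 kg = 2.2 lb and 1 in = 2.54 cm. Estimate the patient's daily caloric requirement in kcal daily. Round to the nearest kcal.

Convert to metric: weight = 334 ÷ 2.2 = 151.8182 kg; height = 73 × 2.54 = 185.42 cm.
LBM = 151.8182 × (1 − 0.1) = 136.6364 kg. Katch-McArdle: BMR = 370 + 21.6 × 136.6364 = 3321.3455 kcal/day.
TEE = BMR × activity factor = 3321.3455 × 1.2 = 3985.6145 kcal/day.
Apply stress factor: 3985.6145 × 1.1 = 4384.176 kcal/day.

4384 kcal daily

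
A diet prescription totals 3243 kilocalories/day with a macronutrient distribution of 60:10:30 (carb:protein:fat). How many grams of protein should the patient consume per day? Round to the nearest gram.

81 g/day

Protein energy = 10% × 3243 = 324.3 kcal.
At 4 kcal/g: 324.3 ÷ 4 = 81.075 g.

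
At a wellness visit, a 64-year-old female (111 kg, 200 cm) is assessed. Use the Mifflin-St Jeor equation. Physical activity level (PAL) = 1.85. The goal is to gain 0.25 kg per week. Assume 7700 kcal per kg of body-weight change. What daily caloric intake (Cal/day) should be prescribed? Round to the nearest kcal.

Mifflin-St Jeor (female): BMR = 10(111) + 6.25(200) − 5(64) − 161 = 1110 + 1250 − 320 − 161 = 1879 kcal/day.
TEE = 1879 × 1.85 = 3476.15 kcal/day.
Required daily surplus = 0.25 × 7700 ÷ 7 = 275 kcal/day.
Target intake = 3476.15 + 275 = 3751.15 kcal/day.

3751 Cal/day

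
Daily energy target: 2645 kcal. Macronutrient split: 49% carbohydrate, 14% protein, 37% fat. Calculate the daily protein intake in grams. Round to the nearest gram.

93 g/day

Protein energy = 14% × 2645 = 370.3 kcal.
At 4 kcal/g: 370.3 ÷ 4 = 92.575 g.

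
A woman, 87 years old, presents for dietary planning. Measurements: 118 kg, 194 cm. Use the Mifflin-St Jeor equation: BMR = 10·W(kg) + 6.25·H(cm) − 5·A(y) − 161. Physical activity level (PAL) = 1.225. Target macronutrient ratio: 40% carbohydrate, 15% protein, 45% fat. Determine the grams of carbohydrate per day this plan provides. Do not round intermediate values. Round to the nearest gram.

220 g/day

Mifflin-St Jeor (female): BMR = 10(118) + 6.25(194) − 5(87) − 161 = 1180 + 1212.5 − 435 − 161 = 1796.5 kcal/day.
TEE = 1796.5 × 1.225 = 2200.7125 kcal/day.
Carbohydrate energy = 40% × 2200.7125 = 880.285 kcal.
Carbohydrate = 880.285 ÷ 4 kcal/g = 220.0713 g.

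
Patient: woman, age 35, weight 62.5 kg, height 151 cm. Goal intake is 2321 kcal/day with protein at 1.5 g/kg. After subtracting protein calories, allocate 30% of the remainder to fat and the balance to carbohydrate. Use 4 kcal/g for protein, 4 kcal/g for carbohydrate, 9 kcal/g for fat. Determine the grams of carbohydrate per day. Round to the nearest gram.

Protein = 1.5 × 62.5 = 93.75 g → 93.75 × 4 = 375 kcal.
Non-protein calories = 2321 − 375 = 1946 kcal.
Fat: 30% × 1946 = 583.8 kcal; carbohydrate: 1362.2 kcal.
Carbohydrate: 1362.2 kcal ÷ 4 kcal/g = 340.55 g.

341 g/day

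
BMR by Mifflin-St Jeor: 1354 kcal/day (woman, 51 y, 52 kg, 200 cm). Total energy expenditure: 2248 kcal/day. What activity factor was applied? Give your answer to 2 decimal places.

1.66

Activity factor = TEE ÷ BMR = 2248 ÷ 1354 = 1.66.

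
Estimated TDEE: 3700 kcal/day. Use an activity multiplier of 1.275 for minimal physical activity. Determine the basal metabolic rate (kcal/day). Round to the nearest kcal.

BMR = TEE ÷ activity factor = 3700 ÷ 1.275 = 2901.9608 kcal/day.

2902 kcal/day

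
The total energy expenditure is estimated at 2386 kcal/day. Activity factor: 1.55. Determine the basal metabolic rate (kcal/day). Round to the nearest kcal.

1539 kcal/day

BMR = TEE ÷ activity factor = 2386 ÷ 1.55 = 1539.3548 kcal/day.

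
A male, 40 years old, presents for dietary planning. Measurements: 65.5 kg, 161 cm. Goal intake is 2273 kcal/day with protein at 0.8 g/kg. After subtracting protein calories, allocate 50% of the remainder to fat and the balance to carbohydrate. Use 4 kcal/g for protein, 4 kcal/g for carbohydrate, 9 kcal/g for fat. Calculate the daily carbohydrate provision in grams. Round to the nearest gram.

258 g/day

Protein = 0.8 × 65.5 = 52.4 g → 52.4 × 4 = 209.6 kcal.
Non-protein calories = 2273 − 209.6 = 2063.4 kcal.
Fat: 50% × 2063.4 = 1031.7 kcal; carbohydrate: 1031.7 kcal.
Carbohydrate: 1031.7 kcal ÷ 4 kcal/g = 257.925 g.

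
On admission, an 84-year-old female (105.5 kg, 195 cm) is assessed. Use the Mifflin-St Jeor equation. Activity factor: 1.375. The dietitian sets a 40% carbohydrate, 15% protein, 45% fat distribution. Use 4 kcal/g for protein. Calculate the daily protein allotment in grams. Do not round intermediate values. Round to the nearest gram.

87 g/day

Mifflin-St Jeor (female): BMR = 10(105.5) + 6.25(195) − 5(84) − 161 = 1055 + 1218.75 − 420 − 161 = 1692.75 kcal/day.
TEE = 1692.75 × 1.375 = 2327.5313 kcal/day.
Protein energy = 15% × 2327.5313 = 349.1297 kcal.
Protein = 349.1297 ÷ 4 kcal/g = 87.2824 g.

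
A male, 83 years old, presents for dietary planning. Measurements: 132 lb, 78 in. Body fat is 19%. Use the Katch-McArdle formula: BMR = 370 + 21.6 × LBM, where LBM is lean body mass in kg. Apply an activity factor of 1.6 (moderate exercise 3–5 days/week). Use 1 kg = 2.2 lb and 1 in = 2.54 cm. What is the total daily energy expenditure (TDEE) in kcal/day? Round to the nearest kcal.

Convert to metric: weight = 132 ÷ 2.2 = 60 kg; height = 78 × 2.54 = 198.12 cm.
LBM = 60 × (1 − 0.19) = 48.6 kg. Katch-McArdle: BMR = 370 + 21.6 × 48.6 = 1419.76 kcal/day.
TEE = BMR × activity factor = 1419.76 × 1.6 = 2271.616 kcal/day.

2272 kcal/day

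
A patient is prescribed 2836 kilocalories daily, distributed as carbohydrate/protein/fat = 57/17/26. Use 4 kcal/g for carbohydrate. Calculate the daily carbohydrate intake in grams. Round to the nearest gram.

404 g/day

Carbohydrate energy = 57% × 2836 = 1616.52 kcal.
At 4 kcal/g: 1616.52 ÷ 4 = 404.13 g.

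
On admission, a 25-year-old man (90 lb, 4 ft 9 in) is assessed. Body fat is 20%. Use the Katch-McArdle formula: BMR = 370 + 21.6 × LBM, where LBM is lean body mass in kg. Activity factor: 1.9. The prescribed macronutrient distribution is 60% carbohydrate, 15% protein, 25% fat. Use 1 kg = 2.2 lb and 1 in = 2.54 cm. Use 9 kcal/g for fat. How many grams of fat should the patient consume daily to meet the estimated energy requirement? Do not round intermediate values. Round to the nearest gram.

57 g/day

Convert to metric: weight = 90 ÷ 2.2 = 40.9091 kg; height = (4×12 + 9) × 2.54 = 57 × 2.54 = 144.78 cm.
LBM = 40.9091 × (1 − 0.2) = 32.7273 kg. Katch-McArdle: BMR = 370 + 21.6 × 32.7273 = 1076.9091 kcal/day.
TEE = 1076.9091 × 1.9 = 2046.1273 kcal/day.
Fat energy = 25% × 2046.1273 = 511.5318 kcal.
Fat = 511.5318 ÷ 9 kcal/g = 56.8369 g.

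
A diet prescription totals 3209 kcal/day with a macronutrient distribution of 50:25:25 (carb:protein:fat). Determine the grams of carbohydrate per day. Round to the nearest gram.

Carbohydrate energy = 50% × 3209 = 1604.5 kcal.
At 4 kcal/g: 1604.5 ÷ 4 = 401.125 g.

401 g/day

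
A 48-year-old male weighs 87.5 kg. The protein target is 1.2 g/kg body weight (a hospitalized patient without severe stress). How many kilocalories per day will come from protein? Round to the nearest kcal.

Protein = 1.2 g/kg × 87.5 kg = 105 g/day.
Protein energy = 105 g × 4 kcal/g = 420 kcal/day.

420 kcal/day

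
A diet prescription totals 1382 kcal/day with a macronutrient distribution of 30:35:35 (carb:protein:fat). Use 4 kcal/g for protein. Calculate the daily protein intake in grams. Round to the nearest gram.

Protein energy = 35% × 1382 = 483.7 kcal.
At 4 kcal/g: 483.7 ÷ 4 = 120.925 g.

121 g/day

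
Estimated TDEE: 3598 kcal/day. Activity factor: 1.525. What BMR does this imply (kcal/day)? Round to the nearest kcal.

BMR = TEE ÷ activity factor = 3598 ÷ 1.525 = 2359.3443 kcal/day.

2359 kcal/day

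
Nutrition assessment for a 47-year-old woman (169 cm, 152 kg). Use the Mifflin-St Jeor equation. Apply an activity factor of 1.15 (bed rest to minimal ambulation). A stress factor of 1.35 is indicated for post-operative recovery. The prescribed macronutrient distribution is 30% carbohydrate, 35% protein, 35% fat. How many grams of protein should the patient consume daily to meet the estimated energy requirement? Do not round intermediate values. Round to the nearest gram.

296 g/day

Mifflin-St Jeor (female): BMR = 10(152) + 6.25(169) − 5(47) − 161 = 1520 + 1056.25 − 235 − 161 = 2180.25 kcal/day.
TEE = 2180.25 × 1.15 = 2507.2875 kcal/day.
With stress factor 1.35: 2507.2875 × 1.35 = 3384.8381 kcal/day.
Protein energy = 35% × 3384.8381 = 1184.6933 kcal.
Protein = 1184.6933 ÷ 4 kcal/g = 296.1733 g.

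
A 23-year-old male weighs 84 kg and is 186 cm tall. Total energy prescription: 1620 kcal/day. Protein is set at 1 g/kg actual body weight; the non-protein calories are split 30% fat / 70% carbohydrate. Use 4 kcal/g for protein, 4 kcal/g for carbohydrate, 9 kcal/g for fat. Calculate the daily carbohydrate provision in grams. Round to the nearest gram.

Protein = 1 × 84 = 84 g → 84 × 4 = 336 kcal.
Non-protein calories = 1620 − 336 = 1284 kcal.
Fat: 30% × 1284 = 385.2 kcal; carbohydrate: 898.8 kcal.
Carbohydrate: 898.8 kcal ÷ 4 kcal/g = 224.7 g.

225 g/day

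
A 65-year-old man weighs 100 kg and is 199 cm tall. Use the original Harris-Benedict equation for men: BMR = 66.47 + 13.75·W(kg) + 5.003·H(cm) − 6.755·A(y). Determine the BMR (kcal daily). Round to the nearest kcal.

Harris-Benedict: BMR = 66.47 + 13.75(100) + 5.003(199) − 6.755(65) = 1997.992 kcal/day.

1998 kcal daily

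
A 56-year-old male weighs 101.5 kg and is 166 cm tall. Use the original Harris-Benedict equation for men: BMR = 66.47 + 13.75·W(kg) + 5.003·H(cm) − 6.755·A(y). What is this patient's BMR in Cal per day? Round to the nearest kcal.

Harris-Benedict: BMR = 66.47 + 13.75(101.5) + 5.003(166) − 6.755(56) = 1914.313 kcal/day.

1914 Cal per day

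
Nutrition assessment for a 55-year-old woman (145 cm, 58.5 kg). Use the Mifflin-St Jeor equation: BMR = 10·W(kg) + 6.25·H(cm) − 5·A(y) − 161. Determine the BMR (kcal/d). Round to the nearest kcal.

Mifflin-St Jeor (female): BMR = 10(58.5) + 6.25(145) − 5(55) − 161 = 585 + 906.25 − 275 − 161 = 1055.25 kcal/day.

1055 kcal/d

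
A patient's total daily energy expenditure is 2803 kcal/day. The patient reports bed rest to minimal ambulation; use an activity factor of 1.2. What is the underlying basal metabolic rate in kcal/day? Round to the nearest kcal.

2336 kcal/day

BMR = TEE ÷ activity factor = 2803 ÷ 1.2 = 2335.8333 kcal/day.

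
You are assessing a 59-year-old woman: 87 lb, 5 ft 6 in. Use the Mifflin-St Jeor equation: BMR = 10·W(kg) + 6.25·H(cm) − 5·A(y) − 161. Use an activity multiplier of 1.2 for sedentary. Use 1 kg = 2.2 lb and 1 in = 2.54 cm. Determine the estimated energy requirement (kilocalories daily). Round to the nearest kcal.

1185 kilocalories daily

Convert to metric: weight = 87 ÷ 2.2 = 39.5455 kg; height = (5×12 + 6) × 2.54 = 66 × 2.54 = 167.64 cm.
Mifflin-St Jeor (female): BMR = 10(39.5455) + 6.25(167.64) − 5(59) − 161 = 395.4545 + 1047.75 − 295 − 161 = 987.2045 kcal/day.
TEE = BMR × activity factor = 987.2045 × 1.2 = 1184.6455 kcal/day.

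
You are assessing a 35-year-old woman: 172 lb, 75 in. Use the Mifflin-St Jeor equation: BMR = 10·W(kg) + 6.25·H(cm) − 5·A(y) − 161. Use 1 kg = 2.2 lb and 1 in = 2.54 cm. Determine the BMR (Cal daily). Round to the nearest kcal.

1636 Cal daily

Convert to metric: weight = 172 ÷ 2.2 = 78.1818 kg; height = 75 × 2.54 = 190.5 cm.
Mifflin-St Jeor (female): BMR = 10(78.1818) + 6.25(190.5) − 5(35) − 161 = 781.8182 + 1190.625 − 175 − 161 = 1636.4432 kcal/day.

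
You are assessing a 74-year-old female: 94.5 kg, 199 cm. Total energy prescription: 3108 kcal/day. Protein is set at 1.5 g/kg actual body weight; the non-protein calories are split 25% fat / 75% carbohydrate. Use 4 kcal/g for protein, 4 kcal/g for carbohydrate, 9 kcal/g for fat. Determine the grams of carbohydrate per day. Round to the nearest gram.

Protein = 1.5 × 94.5 = 141.75 g → 141.75 × 4 = 567 kcal.
Non-protein calories = 3108 − 567 = 2541 kcal.
Fat: 25% × 2541 = 635.25 kcal; carbohydrate: 1905.75 kcal.
Carbohydrate: 1905.75 kcal ÷ 4 kcal/g = 476.4375 g.

476 g/day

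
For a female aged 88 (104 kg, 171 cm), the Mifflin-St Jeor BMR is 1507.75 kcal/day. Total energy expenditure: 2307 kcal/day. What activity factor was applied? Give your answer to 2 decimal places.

1.53

Activity factor = TEE ÷ BMR = 2307 ÷ 1507.75 = 1.53.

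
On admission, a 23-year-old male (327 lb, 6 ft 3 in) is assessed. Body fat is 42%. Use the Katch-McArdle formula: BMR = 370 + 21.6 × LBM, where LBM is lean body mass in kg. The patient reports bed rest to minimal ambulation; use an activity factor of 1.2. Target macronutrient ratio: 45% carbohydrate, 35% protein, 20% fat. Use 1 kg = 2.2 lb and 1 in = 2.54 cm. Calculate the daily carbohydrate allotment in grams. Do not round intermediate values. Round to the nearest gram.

301 g/day

Convert to metric: weight = 327 ÷ 2.2 = 148.6364 kg; height = (6×12 + 3) × 2.54 = 75 × 2.54 = 190.5 cm.
LBM = 148.6364 × (1 − 0.42) = 86.2091 kg. Katch-McArdle: BMR = 370 + 21.6 × 86.2091 = 2232.1164 kcal/day.
TEE = 2232.1164 × 1.2 = 2678.5396 kcal/day.
Carbohydrate energy = 45% × 2678.5396 = 1205.3428 kcal.
Carbohydrate = 1205.3428 ÷ 4 kcal/g = 301.3357 g.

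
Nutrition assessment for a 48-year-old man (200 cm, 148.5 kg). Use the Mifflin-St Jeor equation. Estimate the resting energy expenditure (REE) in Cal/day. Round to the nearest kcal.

Mifflin-St Jeor (male): BMR = 10(148.5) + 6.25(200) − 5(48) + 5 = 1485 + 1250 − 240 + 5 = 2500 kcal/day.

2500 Cal/day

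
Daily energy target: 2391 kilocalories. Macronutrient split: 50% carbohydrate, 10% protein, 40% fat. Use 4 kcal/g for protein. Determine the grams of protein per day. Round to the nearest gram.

Protein energy = 10% × 2391 = 239.1 kcal.
At 4 kcal/g: 239.1 ÷ 4 = 59.775 g.

60 g/day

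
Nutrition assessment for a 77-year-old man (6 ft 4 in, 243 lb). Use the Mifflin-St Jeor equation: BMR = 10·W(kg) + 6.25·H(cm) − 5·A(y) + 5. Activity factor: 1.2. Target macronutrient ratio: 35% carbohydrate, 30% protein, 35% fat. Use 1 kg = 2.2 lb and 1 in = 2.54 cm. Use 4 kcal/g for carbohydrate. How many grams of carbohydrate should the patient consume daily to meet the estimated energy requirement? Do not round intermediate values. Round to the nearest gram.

203 g/day

Convert to metric: weight = 243 ÷ 2.2 = 110.4545 kg; height = (6×12 + 4) × 2.54 = 76 × 2.54 = 193.04 cm.
Mifflin-St Jeor (male): BMR = 10(110.4545) + 6.25(193.04) − 5(77) + 5 = 1104.5455 + 1206.5 − 385 + 5 = 1931.0455 kcal/day.
TEE = 1931.0455 × 1.2 = 2317.2545 kcal/day.
Carbohydrate energy = 35% × 2317.2545 = 811.0391 kcal.
Carbohydrate = 811.0391 ÷ 4 kcal/g = 202.7598 g.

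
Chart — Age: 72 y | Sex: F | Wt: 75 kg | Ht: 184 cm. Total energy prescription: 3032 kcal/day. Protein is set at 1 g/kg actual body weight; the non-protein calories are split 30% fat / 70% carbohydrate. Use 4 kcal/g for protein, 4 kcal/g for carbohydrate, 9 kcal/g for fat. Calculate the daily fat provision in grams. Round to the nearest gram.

Protein = 1 × 75 = 75 g → 75 × 4 = 300 kcal.
Non-protein calories = 3032 − 300 = 2732 kcal.
Fat: 30% × 2732 = 819.6 kcal; carbohydrate: 1912.4 kcal.
Fat: 819.6 kcal ÷ 9 kcal/g = 91.0667 g.

91 g/day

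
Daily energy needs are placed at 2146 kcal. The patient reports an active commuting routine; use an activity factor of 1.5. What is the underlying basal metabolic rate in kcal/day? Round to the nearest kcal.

1431 kcal/day

BMR = TEE ÷ activity factor = 2146 ÷ 1.5 = 1430.6667 kcal/day.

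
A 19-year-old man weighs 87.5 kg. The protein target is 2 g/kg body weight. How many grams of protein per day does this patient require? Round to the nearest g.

175 g/day

Protein = 2 g/kg × 87.5 kg = 175 g/day.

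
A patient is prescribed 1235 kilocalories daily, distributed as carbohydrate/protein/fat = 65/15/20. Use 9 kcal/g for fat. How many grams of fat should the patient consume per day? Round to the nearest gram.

Fat energy = 20% × 1235 = 247 kcal.
At 9 kcal/g: 247 ÷ 9 = 27.4444 g.

27 g/day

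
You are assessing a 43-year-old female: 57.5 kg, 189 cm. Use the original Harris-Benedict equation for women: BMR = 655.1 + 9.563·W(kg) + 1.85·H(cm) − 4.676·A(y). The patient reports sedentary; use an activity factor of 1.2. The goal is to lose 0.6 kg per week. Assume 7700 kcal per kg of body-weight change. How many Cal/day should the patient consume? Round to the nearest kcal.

Harris-Benedict: BMR = 655.1 + 9.563(57.5) + 1.85(189) − 4.676(43) = 1353.5545 kcal/day.
TEE = 1353.5545 × 1.2 = 1624.2654 kcal/day.
Required daily deficit = 0.6 × 7700 ÷ 7 = 660 kcal/day.
Target intake = 1624.2654 − 660 = 964.2654 kcal/day.

964 Cal/day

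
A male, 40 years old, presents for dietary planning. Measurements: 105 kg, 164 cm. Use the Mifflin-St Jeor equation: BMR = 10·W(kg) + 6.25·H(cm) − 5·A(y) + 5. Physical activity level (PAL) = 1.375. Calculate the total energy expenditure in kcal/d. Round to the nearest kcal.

Mifflin-St Jeor (male): BMR = 10(105) + 6.25(164) − 5(40) + 5 = 1050 + 1025 − 200 + 5 = 1880 kcal/day.
TEE = BMR × activity factor = 1880 × 1.375 = 2585 kcal/day.

2585 kcal/d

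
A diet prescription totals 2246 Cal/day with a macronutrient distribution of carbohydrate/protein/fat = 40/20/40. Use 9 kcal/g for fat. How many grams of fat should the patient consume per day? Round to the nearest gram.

Fat energy = 40% × 2246 = 898.4 kcal.
At 9 kcal/g: 898.4 ÷ 9 = 99.8222 g.

100 g/day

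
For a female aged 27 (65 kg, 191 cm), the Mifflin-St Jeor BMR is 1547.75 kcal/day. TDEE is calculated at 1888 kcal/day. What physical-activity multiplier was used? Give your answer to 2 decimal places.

1.22

Activity factor = TEE ÷ BMR = 1888 ÷ 1547.75 = 1.22.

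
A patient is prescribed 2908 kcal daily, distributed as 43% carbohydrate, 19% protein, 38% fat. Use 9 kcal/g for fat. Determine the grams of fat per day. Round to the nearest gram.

Fat energy = 38% × 2908 = 1105.04 kcal.
At 9 kcal/g: 1105.04 ÷ 9 = 122.7822 g.

123 g/day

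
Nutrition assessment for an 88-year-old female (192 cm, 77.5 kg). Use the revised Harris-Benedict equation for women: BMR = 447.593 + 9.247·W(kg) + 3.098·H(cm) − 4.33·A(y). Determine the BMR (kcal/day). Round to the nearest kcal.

1378 kcal/day

Harris-Benedict: BMR = 447.593 + 9.247(77.5) + 3.098(192) − 4.33(88) = 1378.0115 kcal/day.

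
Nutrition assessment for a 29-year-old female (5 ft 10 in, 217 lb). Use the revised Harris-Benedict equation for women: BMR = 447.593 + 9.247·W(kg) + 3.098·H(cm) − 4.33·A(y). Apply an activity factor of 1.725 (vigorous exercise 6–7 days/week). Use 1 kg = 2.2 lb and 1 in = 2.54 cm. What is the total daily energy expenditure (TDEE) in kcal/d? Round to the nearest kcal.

3079 kcal/d

Convert to metric: weight = 217 ÷ 2.2 = 98.6364 kg; height = (5×12 + 10) × 2.54 = 70 × 2.54 = 177.8 cm.
Harris-Benedict: BMR = 447.593 + 9.247(98.6364) + 3.098(177.8) − 4.33(29) = 1784.9379 kcal/day.
TEE = BMR × activity factor = 1784.9379 × 1.725 = 3079.0178 kcal/day.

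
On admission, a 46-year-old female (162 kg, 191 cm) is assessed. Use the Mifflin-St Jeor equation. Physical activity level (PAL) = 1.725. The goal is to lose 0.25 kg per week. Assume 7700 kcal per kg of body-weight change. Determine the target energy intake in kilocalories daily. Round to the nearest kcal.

Mifflin-St Jeor (female): BMR = 10(162) + 6.25(191) − 5(46) − 161 = 1620 + 1193.75 − 230 − 161 = 2422.75 kcal/day.
TEE = 2422.75 × 1.725 = 4179.2438 kcal/day.
Required daily deficit = 0.25 × 7700 ÷ 7 = 275 kcal/day.
Target intake = 4179.2438 − 275 = 3904.2438 kcal/day.

3904 kilocalories daily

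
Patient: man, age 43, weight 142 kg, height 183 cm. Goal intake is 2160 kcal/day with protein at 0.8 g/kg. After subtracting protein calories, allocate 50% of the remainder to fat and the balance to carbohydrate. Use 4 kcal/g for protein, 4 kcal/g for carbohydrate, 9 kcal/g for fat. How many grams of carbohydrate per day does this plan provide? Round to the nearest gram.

Protein = 0.8 × 142 = 113.6 g → 113.6 × 4 = 454.4 kcal.
Non-protein calories = 2160 − 454.4 = 1705.6 kcal.
Fat: 50% × 1705.6 = 852.8 kcal; carbohydrate: 852.8 kcal.
Carbohydrate: 852.8 kcal ÷ 4 kcal/g = 213.2 g.

213 g/day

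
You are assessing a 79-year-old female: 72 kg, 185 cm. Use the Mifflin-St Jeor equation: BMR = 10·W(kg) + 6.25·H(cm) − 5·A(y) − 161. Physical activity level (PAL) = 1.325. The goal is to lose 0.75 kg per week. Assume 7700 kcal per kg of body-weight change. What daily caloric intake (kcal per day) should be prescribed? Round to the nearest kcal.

Mifflin-St Jeor (female): BMR = 10(72) + 6.25(185) − 5(79) − 161 = 720 + 1156.25 − 395 − 161 = 1320.25 kcal/day.
TEE = 1320.25 × 1.325 = 1749.3313 kcal/day.
Required daily deficit = 0.75 × 7700 ÷ 7 = 825 kcal/day.
Target intake = 1749.3313 − 825 = 924.3313 kcal/day.

924 kcal per day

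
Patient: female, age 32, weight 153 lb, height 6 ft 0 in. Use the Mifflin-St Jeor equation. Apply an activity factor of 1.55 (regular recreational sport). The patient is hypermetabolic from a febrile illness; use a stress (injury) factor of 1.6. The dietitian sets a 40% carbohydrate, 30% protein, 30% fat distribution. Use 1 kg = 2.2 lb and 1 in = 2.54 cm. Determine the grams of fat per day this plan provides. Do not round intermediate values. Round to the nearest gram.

Convert to metric: weight = 153 ÷ 2.2 = 69.5455 kg; height = (6×12 + 0) × 2.54 = 72 × 2.54 = 182.88 cm.
Mifflin-St Jeor (female): BMR = 10(69.5455) + 6.25(182.88) − 5(32) − 161 = 695.4545 + 1143 − 160 − 161 = 1517.4545 kcal/day.
TEE = 1517.4545 × 1.55 = 2352.0545 kcal/day.
With stress factor 1.6: 2352.0545 × 1.6 = 3763.2873 kcal/day.
Fat energy = 30% × 3763.2873 = 1128.9862 kcal.
Fat = 1128.9862 ÷ 9 kcal/g = 125.4429 g.

125 g/day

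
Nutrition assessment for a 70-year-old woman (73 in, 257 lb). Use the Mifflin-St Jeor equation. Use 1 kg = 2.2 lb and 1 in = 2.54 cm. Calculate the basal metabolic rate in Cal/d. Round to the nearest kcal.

1816 Cal/d

Convert to metric: weight = 257 ÷ 2.2 = 116.8182 kg; height = 73 × 2.54 = 185.42 cm.
Mifflin-St Jeor (female): BMR = 10(116.8182) + 6.25(185.42) − 5(70) − 161 = 1168.1818 + 1158.875 − 350 − 161 = 1816.0568 kcal/day.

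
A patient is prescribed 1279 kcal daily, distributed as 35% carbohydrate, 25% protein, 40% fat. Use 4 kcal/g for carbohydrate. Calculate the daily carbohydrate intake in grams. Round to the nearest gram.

112 g/day

Carbohydrate energy = 35% × 1279 = 447.65 kcal.
At 4 kcal/g: 447.65 ÷ 4 = 111.9125 g.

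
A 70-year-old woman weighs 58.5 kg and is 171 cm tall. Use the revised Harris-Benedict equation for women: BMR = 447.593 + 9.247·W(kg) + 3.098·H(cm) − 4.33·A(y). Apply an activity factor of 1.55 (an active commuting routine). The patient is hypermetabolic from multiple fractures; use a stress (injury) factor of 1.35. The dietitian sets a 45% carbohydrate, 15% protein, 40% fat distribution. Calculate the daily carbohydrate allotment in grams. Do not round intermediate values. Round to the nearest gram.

Harris-Benedict: BMR = 447.593 + 9.247(58.5) + 3.098(171) − 4.33(70) = 1215.2005 kcal/day.
TEE = 1215.2005 × 1.55 = 1883.5608 kcal/day.
With stress factor 1.35: 1883.5608 × 1.35 = 2542.807 kcal/day.
Carbohydrate energy = 45% × 2542.807 = 1144.2632 kcal.
Carbohydrate = 1144.2632 ÷ 4 kcal/g = 286.0658 g.

286 g/day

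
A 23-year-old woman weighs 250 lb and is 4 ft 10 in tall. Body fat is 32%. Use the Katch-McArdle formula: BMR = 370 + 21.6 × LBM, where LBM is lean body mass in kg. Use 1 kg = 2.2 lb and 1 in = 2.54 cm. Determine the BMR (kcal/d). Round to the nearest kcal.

2039 kcal/d

Convert to metric: weight = 250 ÷ 2.2 = 113.6364 kg; height = (4×12 + 10) × 2.54 = 58 × 2.54 = 147.32 cm.
LBM = 113.6364 × (1 − 0.32) = 77.2727 kg. Katch-McArdle: BMR = 370 + 21.6 × 77.2727 = 2039.0909 kcal/day.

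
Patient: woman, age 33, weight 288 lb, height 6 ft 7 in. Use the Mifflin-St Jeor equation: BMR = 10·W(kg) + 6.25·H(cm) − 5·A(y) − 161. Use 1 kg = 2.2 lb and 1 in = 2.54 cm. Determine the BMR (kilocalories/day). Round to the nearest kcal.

2237 kilocalories/day

Convert to metric: weight = 288 ÷ 2.2 = 130.9091 kg; height = (6×12 + 7) × 2.54 = 79 × 2.54 = 200.66 cm.
Mifflin-St Jeor (female): BMR = 10(130.9091) + 6.25(200.66) − 5(33) − 161 = 1309.0909 + 1254.125 − 165 − 161 = 2237.2159 kcal/day.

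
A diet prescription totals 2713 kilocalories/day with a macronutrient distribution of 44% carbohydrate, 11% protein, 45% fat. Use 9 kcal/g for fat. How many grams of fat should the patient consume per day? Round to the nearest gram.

136 g/day

Fat energy = 45% × 2713 = 1220.85 kcal.
At 9 kcal/g: 1220.85 ÷ 9 = 135.65 g.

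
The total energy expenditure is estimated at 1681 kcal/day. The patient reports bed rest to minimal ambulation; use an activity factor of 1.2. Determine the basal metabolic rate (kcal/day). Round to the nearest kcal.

1401 kcal/day

BMR = TEE ÷ activity factor = 1681 ÷ 1.2 = 1400.8333 kcal/day.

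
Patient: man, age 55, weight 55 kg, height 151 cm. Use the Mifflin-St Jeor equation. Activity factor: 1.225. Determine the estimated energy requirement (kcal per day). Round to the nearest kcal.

Mifflin-St Jeor (male): BMR = 10(55) + 6.25(151) − 5(55) + 5 = 550 + 943.75 − 275 + 5 = 1223.75 kcal/day.
TEE = BMR × activity factor = 1223.75 × 1.225 = 1499.0938 kcal/day.

1499 kcal per day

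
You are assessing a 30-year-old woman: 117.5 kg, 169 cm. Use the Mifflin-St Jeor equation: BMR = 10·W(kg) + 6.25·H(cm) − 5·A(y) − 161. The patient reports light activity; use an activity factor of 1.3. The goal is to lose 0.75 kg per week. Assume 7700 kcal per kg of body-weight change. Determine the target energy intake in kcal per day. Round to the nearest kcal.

1671 kcal per day

Mifflin-St Jeor (female): BMR = 10(117.5) + 6.25(169) − 5(30) − 161 = 1175 + 1056.25 − 150 − 161 = 1920.25 kcal/day.
TEE = 1920.25 × 1.3 = 2496.325 kcal/day.
Required daily deficit = 0.75 × 7700 ÷ 7 = 825 kcal/day.
Target intake = 2496.325 − 825 = 1671.325 kcal/day.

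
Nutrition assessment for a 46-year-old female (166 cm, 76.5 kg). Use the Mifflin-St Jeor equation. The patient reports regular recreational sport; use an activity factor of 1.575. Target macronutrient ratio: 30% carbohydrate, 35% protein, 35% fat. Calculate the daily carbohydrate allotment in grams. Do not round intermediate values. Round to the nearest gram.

Mifflin-St Jeor (female): BMR = 10(76.5) + 6.25(166) − 5(46) − 161 = 765 + 1037.5 − 230 − 161 = 1411.5 kcal/day.
TEE = 1411.5 × 1.575 = 2223.1125 kcal/day.
Carbohydrate energy = 30% × 2223.1125 = 666.9338 kcal.
Carbohydrate = 666.9338 ÷ 4 kcal/g = 166.7334 g.

167 g/day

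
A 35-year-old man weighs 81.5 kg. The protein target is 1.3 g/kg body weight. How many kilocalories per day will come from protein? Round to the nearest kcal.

424 kcal/day

Protein = 1.3 g/kg × 81.5 kg = 105.95 g/day.
Protein energy = 105.95 g × 4 kcal/g = 423.8 kcal/day.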